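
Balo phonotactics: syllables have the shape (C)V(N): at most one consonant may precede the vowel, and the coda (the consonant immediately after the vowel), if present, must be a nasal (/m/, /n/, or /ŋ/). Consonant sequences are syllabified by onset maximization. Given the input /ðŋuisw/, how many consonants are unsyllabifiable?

Under (C)V(N), the unsyllabifiable consonants are /ð/, /s/, /w/ (only a nasal (/m/, /n/, or /ŋ/) is licensed in coda position; onsets are limited to one consonant).

3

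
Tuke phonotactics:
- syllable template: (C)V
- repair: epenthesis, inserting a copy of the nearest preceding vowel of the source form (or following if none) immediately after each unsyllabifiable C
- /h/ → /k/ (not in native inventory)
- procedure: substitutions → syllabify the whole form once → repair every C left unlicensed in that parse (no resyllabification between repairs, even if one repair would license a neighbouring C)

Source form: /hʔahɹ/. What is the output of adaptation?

kaʔakaɹa

Substitution: /h/ → /k/, giving /kʔakɹ/.
Under (C)V, the unsyllabifiable consonants are /k/, /k/, /ɹ/ (no codas are permitted; onsets are limited to one consonant).
Epenthesis after each stranded consonant: /k/ → /ka/, /k/ → /ka/, /ɹ/ → /ɹa/.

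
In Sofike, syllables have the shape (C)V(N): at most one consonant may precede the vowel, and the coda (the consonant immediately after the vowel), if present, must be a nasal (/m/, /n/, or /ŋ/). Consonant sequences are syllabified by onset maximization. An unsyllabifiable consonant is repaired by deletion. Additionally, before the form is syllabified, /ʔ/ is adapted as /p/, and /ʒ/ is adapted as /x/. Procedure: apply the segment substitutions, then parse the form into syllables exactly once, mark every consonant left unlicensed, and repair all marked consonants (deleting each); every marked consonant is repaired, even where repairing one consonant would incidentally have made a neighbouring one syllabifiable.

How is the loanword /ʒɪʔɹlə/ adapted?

xɪlə

Substitution: /ʒ/ → /x/, /ʔ/ → /p/, giving /xɪpɹlə/.
Syllabifying with onset maximization leaves /p/, /ɹ/ stranded (only a nasal (/m/, /n/, or /ŋ/) is licensed in coda position; onsets are limited to one consonant).
Deletion applies to /p/, /ɹ/.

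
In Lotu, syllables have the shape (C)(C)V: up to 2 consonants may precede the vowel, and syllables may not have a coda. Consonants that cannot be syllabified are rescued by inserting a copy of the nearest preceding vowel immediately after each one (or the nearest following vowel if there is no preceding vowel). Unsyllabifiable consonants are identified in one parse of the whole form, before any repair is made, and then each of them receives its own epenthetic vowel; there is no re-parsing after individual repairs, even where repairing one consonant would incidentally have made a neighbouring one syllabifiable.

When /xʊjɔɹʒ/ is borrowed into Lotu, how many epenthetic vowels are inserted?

The unsyllabifiable consonants are /ɹ/, /ʒ/; each receives one epenthetic vowel.

2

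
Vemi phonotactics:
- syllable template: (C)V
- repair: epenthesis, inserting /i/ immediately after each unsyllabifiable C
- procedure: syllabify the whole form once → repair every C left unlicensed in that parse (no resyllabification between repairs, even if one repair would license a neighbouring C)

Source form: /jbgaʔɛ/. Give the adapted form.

Under (C)V, the unsyllabifiable consonants are /j/, /b/ (no codas are permitted; onsets are limited to one consonant).
Inserting the epenthetic vowel yields /j/ → /ji/, /b/ → /bi/.

jibigaʔɛ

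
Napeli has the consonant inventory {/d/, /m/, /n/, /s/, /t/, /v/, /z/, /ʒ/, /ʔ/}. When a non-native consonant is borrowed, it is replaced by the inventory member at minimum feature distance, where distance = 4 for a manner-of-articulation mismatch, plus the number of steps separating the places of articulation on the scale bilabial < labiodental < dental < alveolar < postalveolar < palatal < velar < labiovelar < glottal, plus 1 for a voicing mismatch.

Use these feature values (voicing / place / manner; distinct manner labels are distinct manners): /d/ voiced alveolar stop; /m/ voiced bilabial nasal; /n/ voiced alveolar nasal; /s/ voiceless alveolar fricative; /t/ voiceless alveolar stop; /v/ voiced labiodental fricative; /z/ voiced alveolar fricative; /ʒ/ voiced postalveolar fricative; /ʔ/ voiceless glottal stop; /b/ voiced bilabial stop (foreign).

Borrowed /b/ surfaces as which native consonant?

/d/ is closest: same manner (stop), place distance 3 (bilabial→alveolar), same voicing; total 3. Next closest is /m/ at distance 4.

d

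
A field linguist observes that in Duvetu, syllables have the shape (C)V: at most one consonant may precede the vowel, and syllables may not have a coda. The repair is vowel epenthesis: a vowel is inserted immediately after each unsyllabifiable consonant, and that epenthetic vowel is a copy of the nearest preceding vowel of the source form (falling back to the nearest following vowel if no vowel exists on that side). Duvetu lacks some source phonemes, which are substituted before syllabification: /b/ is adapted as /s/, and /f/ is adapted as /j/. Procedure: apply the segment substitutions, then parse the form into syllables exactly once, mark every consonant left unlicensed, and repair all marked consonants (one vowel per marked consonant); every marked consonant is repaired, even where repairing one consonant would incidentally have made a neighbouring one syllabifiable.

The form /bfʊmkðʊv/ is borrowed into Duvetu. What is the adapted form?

sʊjʊmʊkʊðʊvʊ

Substitution: /b/ → /s/, /f/ → /j/, giving /sjʊmkðʊv/.
Under (C)V, the unsyllabifiable consonants are /s/, /m/, /k/, /v/ (no codas are permitted; onsets are limited to one consonant).
Inserting the epenthetic vowel yields /s/ → /sʊ/, /m/ → /mʊ/, /k/ → /kʊ/, /v/ → /vʊ/.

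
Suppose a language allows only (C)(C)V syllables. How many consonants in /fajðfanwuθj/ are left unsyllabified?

The consonants /j/, /θ/, /j/ cannot be parsed into a legal (C)(C)V syllable (no codas are permitted; onsets may contain at most 2 consonants).

3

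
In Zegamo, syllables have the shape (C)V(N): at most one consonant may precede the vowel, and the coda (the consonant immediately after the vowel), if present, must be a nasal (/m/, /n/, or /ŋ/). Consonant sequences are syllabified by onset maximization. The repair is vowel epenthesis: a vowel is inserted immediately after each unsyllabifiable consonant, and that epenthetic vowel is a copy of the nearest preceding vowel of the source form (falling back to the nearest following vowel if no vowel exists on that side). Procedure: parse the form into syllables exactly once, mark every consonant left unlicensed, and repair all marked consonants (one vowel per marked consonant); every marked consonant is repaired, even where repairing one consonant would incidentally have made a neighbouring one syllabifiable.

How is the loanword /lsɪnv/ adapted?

lɪsɪnvɪ

The consonants /l/, /v/ cannot be parsed into a legal (C)V(N) syllable (only a nasal (/m/, /n/, or /ŋ/) is licensed in coda position; onsets are limited to one consonant).
Epenthesis after each stranded consonant: /l/ → /lɪ/, /v/ → /vɪ/.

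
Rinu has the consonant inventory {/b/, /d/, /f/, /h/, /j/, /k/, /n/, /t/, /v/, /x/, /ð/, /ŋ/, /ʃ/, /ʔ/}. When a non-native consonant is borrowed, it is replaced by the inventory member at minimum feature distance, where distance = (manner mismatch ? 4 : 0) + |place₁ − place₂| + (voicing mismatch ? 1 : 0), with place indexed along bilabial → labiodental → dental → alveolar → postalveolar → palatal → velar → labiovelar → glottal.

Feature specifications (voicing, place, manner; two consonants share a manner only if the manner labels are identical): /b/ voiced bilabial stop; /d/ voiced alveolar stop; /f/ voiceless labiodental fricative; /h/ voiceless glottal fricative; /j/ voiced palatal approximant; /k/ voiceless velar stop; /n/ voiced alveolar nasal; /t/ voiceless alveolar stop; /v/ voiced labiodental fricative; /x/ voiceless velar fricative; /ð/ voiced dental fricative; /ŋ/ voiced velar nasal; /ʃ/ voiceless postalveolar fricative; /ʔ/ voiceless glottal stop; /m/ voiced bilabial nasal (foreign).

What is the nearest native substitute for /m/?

n

/n/ is closest: same manner (nasal), place distance 3 (bilabial→alveolar), same voicing; total 3. Next closest is /b/ at distance 4.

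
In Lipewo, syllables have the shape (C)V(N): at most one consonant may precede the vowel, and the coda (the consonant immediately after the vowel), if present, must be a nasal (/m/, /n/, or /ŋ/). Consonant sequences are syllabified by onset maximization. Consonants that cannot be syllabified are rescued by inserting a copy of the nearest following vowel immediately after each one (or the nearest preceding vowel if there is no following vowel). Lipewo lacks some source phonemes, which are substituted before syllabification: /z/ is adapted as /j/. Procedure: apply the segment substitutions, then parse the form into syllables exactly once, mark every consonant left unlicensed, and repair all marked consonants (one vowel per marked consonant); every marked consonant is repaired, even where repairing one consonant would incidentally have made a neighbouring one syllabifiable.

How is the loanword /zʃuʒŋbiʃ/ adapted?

juʃuʒiŋibiʃi

Substitution: /z/ → /j/, giving /jʃuʒŋbiʃ/.
Syllabifying with onset maximization leaves /j/, /ʒ/, /ŋ/, /ʃ/ stranded (only a nasal (/m/, /n/, or /ŋ/) is licensed in coda position; onsets are limited to one consonant).
Each unlicensed consonant becomes the onset of a new syllable: /j/ → /ju/, /ʒ/ → /ʒi/, /ŋ/ → /ŋi/, /ʃ/ → /ʃi/.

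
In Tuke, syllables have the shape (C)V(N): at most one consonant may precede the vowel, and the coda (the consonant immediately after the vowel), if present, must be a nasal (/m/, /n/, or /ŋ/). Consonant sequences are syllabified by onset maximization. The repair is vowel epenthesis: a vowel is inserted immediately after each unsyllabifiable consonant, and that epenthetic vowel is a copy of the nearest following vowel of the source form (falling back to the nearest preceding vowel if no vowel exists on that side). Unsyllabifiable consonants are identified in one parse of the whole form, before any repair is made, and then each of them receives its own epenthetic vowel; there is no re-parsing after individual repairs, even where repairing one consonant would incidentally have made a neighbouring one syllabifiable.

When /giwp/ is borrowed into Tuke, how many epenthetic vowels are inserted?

The unsyllabifiable consonants are /w/, /p/; each receives one epenthetic vowel.

2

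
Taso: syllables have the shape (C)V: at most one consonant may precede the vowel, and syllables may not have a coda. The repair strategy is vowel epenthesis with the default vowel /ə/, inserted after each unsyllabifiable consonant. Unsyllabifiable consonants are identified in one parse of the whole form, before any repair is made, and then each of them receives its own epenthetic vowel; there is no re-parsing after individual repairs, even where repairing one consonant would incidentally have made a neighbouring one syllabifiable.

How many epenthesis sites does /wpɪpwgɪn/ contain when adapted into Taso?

The unsyllabifiable consonants are /w/, /p/, /w/, /n/; each receives one epenthetic vowel.

4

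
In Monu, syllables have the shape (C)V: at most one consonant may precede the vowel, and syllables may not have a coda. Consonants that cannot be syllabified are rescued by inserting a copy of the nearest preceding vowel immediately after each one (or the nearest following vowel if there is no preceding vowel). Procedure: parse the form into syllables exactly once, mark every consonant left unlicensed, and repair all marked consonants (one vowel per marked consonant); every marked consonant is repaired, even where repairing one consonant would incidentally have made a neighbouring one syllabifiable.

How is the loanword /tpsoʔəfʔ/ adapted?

toposoʔəfəʔə

Syllabifying with onset maximization leaves /t/, /p/, /f/, /ʔ/ stranded (no codas are permitted; onsets are limited to one consonant).
Each unlicensed consonant becomes the onset of a new syllable: /t/ → /to/, /p/ → /po/, /f/ → /fə/, /ʔ/ → /ʔə/.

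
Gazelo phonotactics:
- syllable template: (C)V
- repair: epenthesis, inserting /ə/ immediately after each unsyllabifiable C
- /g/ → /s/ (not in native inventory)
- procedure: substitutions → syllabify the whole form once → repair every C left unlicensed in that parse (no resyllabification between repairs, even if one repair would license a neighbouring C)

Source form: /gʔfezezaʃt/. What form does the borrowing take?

Substitution: /g/ → /s/, giving /sʔfezezaʃt/.
Under (C)V, the unsyllabifiable consonants are /s/, /ʔ/, /ʃ/, /t/ (no codas are permitted; onsets are limited to one consonant).
Each unlicensed consonant becomes the onset of a new syllable: /s/ → /sə/, /ʔ/ → /ʔə/, /ʃ/ → /ʃə/, /t/ → /tə/.

səʔəfezezaʃətə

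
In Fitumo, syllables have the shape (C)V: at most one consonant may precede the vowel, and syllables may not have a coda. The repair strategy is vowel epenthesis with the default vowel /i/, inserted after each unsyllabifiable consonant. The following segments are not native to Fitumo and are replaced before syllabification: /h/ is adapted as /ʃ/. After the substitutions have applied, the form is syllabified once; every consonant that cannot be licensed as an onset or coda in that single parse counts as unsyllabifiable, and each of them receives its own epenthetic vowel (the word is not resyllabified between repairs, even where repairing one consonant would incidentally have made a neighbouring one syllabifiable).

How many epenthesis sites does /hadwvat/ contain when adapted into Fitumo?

After substitution the input is /ʃadwvat/.
The unsyllabifiable consonants are /d/, /w/, /t/; each receives one epenthetic vowel.

3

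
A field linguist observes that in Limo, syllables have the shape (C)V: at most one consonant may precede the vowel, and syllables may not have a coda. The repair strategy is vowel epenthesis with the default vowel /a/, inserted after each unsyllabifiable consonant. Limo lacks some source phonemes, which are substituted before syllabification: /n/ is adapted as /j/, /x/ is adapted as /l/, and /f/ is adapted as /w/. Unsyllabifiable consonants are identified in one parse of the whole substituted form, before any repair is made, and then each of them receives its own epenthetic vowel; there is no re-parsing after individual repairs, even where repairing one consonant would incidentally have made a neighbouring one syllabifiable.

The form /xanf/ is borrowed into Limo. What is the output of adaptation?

Substitution: /x/ → /l/, /n/ → /j/, /f/ → /w/, giving /lajw/.
Under (C)V, the unsyllabifiable consonants are /j/, /w/ (no codas are permitted; onsets are limited to one consonant).
Each unlicensed consonant becomes the onset of a new syllable: /j/ → /ja/, /w/ → /wa/.

lajawa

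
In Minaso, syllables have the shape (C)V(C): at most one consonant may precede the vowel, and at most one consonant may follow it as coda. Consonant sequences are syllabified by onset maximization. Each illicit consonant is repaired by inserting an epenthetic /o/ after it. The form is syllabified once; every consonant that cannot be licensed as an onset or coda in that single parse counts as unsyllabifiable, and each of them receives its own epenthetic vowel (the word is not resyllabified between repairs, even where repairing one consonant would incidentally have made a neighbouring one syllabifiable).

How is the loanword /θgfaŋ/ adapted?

θogofaŋ

The consonants /θ/, /g/ cannot be parsed into a legal (C)V(C) syllable (at most one coda consonant is licensed; onsets are limited to one consonant).
Epenthesis after each stranded consonant: /θ/ → /θo/, /g/ → /go/.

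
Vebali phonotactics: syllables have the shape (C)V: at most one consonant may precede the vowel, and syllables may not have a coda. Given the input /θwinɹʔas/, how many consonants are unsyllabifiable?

The consonants /θ/, /n/, /ɹ/, /s/ cannot be parsed into a legal (C)V syllable (no codas are permitted; onsets are limited to one consonant).

4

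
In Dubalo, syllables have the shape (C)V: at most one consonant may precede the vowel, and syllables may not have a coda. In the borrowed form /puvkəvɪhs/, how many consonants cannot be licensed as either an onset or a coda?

Syllabifying with onset maximization leaves /v/, /h/, /s/ stranded (no codas are permitted; onsets are limited to one consonant).

3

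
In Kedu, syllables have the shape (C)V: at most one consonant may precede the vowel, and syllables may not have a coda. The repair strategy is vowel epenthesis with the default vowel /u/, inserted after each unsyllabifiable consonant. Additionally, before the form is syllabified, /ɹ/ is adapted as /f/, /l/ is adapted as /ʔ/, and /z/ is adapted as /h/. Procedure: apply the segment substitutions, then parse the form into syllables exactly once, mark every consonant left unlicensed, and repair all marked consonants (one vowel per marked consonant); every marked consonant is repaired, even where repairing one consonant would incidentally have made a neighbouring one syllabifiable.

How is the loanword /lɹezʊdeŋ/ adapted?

ʔufehʊdeŋu

Substitution: /l/ → /ʔ/, /ɹ/ → /f/, /z/ → /h/, giving /ʔfehʊdeŋ/.
Under (C)V, the unsyllabifiable consonants are /ʔ/, /ŋ/ (no codas are permitted; onsets are limited to one consonant).
Each unlicensed consonant becomes the onset of a new syllable: /ʔ/ → /ʔu/, /ŋ/ → /ŋu/.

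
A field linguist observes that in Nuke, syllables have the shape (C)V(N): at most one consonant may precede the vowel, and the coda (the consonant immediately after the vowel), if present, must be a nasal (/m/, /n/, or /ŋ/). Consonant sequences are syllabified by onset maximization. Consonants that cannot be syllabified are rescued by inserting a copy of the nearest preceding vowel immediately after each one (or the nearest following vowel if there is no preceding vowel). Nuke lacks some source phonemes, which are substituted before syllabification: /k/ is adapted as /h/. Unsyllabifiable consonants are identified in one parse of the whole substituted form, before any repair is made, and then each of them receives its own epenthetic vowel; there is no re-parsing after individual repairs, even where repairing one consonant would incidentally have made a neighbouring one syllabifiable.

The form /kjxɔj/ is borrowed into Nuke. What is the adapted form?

Substitution: /k/ → /h/, giving /hjxɔj/.
Syllabifying with onset maximization leaves /h/, /j/, /j/ stranded (only a nasal (/m/, /n/, or /ŋ/) is licensed in coda position; onsets are limited to one consonant).
Inserting the epenthetic vowel yields /h/ → /hɔ/, /j/ → /jɔ/, /j/ → /jɔ/.

hɔjɔxɔjɔ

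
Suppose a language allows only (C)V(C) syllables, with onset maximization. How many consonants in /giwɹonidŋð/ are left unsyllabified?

The consonants /ŋ/, /ð/ cannot be parsed into a legal (C)V(C) syllable (at most one coda consonant is licensed; onsets are limited to one consonant).

2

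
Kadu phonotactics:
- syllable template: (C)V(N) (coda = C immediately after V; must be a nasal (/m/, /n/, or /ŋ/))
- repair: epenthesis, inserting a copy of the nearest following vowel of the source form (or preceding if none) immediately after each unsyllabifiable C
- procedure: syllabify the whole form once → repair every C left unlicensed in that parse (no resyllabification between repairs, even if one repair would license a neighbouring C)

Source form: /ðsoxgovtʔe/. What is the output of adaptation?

Syllabifying with onset maximization leaves /ð/, /x/, /v/, /t/ stranded (only a nasal (/m/, /n/, or /ŋ/) is licensed in coda position; onsets are limited to one consonant).
Each unlicensed consonant becomes the onset of a new syllable: /ð/ → /ðo/, /x/ → /xo/, /v/ → /ve/, /t/ → /te/.

ðosoxogoveteʔe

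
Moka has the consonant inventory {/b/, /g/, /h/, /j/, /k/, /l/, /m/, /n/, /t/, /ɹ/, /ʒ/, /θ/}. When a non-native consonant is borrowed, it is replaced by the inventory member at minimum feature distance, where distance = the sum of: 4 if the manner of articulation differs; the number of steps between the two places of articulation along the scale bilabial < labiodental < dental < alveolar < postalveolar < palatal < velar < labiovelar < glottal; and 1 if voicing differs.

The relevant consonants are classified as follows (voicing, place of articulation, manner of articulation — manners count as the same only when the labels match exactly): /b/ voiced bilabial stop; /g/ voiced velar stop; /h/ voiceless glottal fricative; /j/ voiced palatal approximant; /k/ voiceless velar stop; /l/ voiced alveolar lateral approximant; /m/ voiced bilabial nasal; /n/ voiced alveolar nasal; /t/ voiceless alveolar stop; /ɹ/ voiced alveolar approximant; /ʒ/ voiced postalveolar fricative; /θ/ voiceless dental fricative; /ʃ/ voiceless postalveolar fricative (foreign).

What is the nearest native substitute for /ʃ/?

/ʒ/ is closest: same manner (fricative), place distance 0 (postalveolar→postalveolar), voicing differs (+1); total 1. Next closest is /θ/ at distance 2.

ʒ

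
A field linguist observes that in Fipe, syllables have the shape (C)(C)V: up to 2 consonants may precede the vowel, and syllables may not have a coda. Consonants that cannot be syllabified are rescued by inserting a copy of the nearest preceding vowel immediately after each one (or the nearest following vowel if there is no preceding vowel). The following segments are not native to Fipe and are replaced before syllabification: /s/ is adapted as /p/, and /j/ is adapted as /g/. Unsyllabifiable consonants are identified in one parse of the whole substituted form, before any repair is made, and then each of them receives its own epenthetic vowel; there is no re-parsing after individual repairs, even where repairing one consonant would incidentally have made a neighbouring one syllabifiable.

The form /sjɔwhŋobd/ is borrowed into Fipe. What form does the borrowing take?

Substitution: /s/ → /p/, /j/ → /g/, giving /pgɔwhŋobd/.
Under (C)(C)V, the unsyllabifiable consonants are /w/, /b/, /d/ (no codas are permitted; onsets may contain at most 2 consonants).
Inserting the epenthetic vowel yields /w/ → /wɔ/, /b/ → /bo/, /d/ → /do/.

pgɔwɔhŋobodo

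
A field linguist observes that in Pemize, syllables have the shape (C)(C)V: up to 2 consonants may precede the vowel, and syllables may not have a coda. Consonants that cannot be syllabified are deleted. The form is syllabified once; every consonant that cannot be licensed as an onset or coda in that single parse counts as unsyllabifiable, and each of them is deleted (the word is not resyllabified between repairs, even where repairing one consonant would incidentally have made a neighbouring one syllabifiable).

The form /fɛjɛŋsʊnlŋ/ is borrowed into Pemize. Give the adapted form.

fɛjɛŋsʊ

The consonants /n/, /l/, /ŋ/ cannot be parsed into a legal (C)(C)V syllable (no codas are permitted; onsets may contain at most 2 consonants).
Deletion applies to /n/, /l/, /ŋ/.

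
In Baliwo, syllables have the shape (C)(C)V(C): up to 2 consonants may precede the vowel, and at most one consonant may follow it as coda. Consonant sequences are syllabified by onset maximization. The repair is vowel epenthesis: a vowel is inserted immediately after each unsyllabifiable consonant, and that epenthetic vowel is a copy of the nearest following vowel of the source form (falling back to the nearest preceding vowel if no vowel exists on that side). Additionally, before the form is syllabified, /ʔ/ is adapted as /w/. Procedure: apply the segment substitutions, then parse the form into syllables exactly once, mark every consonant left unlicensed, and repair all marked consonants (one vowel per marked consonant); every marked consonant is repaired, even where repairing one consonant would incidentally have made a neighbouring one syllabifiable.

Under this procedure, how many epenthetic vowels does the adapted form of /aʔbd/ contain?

2

After substitution the input is /awbd/.
The unsyllabifiable consonants are /b/, /d/; each receives one epenthetic vowel.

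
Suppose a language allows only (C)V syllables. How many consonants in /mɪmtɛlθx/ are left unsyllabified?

Syllabifying with onset maximization leaves /m/, /l/, /θ/, /x/ stranded (no codas are permitted; onsets are limited to one consonant).

4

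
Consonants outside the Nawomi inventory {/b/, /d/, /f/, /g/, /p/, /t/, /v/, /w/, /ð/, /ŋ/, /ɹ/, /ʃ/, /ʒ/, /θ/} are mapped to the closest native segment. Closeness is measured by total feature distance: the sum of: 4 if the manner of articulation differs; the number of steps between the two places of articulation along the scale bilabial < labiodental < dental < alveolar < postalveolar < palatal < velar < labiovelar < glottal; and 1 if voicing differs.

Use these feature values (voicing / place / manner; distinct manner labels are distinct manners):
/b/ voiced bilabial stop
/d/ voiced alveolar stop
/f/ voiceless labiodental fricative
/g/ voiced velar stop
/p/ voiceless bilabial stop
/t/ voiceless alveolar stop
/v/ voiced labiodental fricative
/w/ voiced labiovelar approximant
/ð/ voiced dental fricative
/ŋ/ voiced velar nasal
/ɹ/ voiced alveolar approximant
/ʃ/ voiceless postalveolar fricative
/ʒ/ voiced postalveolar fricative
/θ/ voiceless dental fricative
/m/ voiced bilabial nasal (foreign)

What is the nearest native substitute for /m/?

b

/b/ is closest: manner differs (nasal→stop, +4), place distance 0 (bilabial→bilabial), same voicing; total 4. Next closest is /p/ at distance 5.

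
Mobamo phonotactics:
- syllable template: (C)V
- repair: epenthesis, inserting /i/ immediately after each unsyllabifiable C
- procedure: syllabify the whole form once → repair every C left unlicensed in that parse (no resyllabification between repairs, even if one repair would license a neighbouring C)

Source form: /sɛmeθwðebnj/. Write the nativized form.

Syllabifying with onset maximization leaves /θ/, /w/, /b/, /n/, /j/ stranded (no codas are permitted; onsets are limited to one consonant).
Each unlicensed consonant becomes the onset of a new syllable: /θ/ → /θi/, /w/ → /wi/, /b/ → /bi/, /n/ → /ni/, /j/ → /ji/.

sɛmeθiwiðebiniji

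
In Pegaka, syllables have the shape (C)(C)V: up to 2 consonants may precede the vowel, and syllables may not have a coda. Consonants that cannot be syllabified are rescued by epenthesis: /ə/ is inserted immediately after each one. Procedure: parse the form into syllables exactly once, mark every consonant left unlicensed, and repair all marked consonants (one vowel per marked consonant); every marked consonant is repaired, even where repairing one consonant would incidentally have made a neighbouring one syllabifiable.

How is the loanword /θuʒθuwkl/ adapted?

Syllabifying with onset maximization leaves /w/, /k/, /l/ stranded (no codas are permitted; onsets may contain at most 2 consonants).
Each unlicensed consonant becomes the onset of a new syllable: /w/ → /wə/, /k/ → /kə/, /l/ → /lə/.

θuʒθuwəkələ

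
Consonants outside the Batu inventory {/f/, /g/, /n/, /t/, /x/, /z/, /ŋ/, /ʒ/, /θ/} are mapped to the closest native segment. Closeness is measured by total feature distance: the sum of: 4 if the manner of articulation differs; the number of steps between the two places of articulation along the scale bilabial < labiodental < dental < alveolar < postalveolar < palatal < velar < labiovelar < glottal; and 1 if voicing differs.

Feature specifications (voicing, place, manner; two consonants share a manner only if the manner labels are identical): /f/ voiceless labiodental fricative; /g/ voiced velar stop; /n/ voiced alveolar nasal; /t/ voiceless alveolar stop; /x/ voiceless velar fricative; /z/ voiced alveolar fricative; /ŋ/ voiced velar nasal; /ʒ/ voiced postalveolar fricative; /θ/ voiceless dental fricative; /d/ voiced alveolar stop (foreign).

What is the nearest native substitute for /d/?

/t/ is closest: same manner (stop), place distance 0 (alveolar→alveolar), voicing differs (+1); total 1. Next closest is /g/ at distance 3.

t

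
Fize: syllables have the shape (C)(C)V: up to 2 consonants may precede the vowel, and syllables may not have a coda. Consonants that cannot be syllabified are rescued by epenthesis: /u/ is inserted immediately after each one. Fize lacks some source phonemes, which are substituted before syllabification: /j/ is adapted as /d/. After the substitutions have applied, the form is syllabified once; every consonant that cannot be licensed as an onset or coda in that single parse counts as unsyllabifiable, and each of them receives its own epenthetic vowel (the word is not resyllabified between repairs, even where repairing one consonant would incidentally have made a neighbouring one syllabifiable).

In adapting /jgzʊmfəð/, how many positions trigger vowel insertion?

After substitution the input is /dgzʊmfəð/.
The unsyllabifiable consonants are /d/, /ð/; each receives one epenthetic vowel.

2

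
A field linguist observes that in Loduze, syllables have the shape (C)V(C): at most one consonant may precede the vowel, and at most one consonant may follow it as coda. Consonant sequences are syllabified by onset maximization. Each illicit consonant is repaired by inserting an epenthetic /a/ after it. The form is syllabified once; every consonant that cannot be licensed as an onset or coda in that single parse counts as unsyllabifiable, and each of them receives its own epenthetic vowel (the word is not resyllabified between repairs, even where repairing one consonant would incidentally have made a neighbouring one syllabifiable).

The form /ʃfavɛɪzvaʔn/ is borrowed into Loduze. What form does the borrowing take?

The consonants /ʃ/, /n/ cannot be parsed into a legal (C)V(C) syllable (at most one coda consonant is licensed; onsets are limited to one consonant).
Inserting the epenthetic vowel yields /ʃ/ → /ʃa/, /n/ → /na/.

ʃafavɛɪzvaʔna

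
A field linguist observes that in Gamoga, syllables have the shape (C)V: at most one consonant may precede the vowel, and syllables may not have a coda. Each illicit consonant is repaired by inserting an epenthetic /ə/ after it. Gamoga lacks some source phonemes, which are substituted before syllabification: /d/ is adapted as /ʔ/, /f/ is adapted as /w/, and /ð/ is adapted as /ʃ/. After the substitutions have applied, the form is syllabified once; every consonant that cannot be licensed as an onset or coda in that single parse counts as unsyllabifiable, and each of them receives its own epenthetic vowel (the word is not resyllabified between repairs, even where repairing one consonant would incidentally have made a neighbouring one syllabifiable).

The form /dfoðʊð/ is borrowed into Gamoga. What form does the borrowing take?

ʔəwoʃʊʃə

Substitution: /d/ → /ʔ/, /f/ → /w/, /ð/ → /ʃ/, giving /ʔwoʃʊʃ/.
Syllabifying with onset maximization leaves /ʔ/, /ʃ/ stranded (no codas are permitted; onsets are limited to one consonant).
Inserting the epenthetic vowel yields /ʔ/ → /ʔə/, /ʃ/ → /ʃə/.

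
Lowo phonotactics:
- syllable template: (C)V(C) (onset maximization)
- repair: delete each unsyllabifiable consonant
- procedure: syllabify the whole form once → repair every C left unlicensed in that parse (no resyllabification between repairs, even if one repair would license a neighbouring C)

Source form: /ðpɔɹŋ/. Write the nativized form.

pɔɹ

The consonants /ð/, /ŋ/ cannot be parsed into a legal (C)V(C) syllable (at most one coda consonant is licensed; onsets are limited to one consonant).
Deletion applies to /ð/, /ŋ/.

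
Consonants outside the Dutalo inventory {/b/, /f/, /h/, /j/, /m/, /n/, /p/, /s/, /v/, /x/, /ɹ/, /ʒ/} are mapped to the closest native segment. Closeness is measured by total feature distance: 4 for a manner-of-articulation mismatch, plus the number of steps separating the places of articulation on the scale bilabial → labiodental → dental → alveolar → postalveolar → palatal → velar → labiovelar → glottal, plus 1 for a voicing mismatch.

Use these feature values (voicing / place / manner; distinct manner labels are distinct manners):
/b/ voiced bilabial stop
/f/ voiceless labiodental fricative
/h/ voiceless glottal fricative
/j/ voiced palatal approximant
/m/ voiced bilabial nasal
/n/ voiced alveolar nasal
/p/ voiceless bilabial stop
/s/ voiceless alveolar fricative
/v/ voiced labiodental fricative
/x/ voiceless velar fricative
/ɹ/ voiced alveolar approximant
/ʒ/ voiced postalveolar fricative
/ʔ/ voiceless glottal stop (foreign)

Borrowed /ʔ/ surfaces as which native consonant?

h

/h/ is closest: manner differs (stop→fricative, +4), place distance 0 (glottal→glottal), same voicing; total 4. Next closest is /x/ at distance 6.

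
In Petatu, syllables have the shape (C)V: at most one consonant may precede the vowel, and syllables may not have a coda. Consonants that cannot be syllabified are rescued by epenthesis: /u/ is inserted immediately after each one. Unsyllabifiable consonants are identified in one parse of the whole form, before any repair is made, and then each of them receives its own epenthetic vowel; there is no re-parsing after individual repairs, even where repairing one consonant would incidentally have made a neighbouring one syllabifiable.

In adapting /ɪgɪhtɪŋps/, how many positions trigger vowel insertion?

4

The unsyllabifiable consonants are /h/, /ŋ/, /p/, /s/; each receives one epenthetic vowel.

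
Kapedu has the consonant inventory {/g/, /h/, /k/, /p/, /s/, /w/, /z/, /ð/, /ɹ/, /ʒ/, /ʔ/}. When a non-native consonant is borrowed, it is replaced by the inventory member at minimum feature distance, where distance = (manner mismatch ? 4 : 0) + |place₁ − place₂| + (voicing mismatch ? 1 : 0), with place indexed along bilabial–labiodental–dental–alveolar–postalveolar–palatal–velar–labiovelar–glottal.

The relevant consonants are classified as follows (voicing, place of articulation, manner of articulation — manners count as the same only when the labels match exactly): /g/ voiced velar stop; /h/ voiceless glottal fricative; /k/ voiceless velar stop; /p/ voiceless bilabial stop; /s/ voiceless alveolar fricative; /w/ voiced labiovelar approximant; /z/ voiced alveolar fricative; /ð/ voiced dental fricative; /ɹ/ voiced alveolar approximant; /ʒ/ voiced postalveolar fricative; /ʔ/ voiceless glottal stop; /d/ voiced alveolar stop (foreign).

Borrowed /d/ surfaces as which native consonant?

/g/ is closest: same manner (stop), place distance 3 (alveolar→velar), same voicing; total 3. Next closest is /k/ at distance 4.

g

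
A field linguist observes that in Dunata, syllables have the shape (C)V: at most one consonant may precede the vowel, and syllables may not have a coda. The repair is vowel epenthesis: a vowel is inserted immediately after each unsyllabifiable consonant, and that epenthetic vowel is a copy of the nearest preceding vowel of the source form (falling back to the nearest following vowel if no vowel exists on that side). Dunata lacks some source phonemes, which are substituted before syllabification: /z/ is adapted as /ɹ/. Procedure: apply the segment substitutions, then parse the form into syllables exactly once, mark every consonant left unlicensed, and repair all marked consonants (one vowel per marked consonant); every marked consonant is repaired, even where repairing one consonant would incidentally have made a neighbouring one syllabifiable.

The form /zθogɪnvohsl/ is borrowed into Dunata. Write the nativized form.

ɹoθogɪnɪvohosolo

Substitution: /z/ → /ɹ/, giving /ɹθogɪnvohsl/.
The consonants /ɹ/, /n/, /h/, /s/, /l/ cannot be parsed into a legal (C)V syllable (no codas are permitted; onsets are limited to one consonant).
Inserting the epenthetic vowel yields /ɹ/ → /ɹo/, /n/ → /nɪ/, /h/ → /ho/, /s/ → /so/, /l/ → /lo/.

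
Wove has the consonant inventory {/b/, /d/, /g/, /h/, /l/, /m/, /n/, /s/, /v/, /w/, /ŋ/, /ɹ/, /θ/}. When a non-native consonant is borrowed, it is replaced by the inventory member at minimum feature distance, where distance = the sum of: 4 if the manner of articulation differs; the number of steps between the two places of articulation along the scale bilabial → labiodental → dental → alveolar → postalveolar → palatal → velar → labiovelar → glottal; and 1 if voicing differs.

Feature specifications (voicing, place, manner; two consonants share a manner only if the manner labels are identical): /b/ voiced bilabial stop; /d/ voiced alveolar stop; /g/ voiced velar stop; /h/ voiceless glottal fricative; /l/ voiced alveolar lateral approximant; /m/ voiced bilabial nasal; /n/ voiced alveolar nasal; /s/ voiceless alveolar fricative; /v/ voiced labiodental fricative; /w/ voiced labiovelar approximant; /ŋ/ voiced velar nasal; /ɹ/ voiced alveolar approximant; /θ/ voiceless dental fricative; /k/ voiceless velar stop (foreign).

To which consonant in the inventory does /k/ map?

g

/g/ is closest: same manner (stop), place distance 0 (velar→velar), voicing differs (+1); total 1. Next closest is /d/ at distance 4.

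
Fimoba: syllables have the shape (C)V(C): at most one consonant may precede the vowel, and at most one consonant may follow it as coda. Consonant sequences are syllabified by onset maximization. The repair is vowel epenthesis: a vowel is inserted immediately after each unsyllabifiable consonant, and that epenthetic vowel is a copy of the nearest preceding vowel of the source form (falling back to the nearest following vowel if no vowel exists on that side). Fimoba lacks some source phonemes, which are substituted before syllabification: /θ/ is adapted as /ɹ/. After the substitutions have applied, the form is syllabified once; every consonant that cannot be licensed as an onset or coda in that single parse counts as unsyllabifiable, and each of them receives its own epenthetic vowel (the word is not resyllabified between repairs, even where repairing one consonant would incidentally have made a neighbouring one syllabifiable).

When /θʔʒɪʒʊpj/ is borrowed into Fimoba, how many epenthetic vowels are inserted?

3

After substitution the input is /ɹʔʒɪʒʊpj/.
The unsyllabifiable consonants are /ɹ/, /ʔ/, /j/; each receives one epenthetic vowel.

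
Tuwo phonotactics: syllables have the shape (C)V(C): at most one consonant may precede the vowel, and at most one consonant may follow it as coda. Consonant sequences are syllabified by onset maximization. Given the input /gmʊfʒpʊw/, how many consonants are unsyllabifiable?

2

Under (C)V(C), the unsyllabifiable consonants are /g/, /ʒ/ (at most one coda consonant is licensed; onsets are limited to one consonant).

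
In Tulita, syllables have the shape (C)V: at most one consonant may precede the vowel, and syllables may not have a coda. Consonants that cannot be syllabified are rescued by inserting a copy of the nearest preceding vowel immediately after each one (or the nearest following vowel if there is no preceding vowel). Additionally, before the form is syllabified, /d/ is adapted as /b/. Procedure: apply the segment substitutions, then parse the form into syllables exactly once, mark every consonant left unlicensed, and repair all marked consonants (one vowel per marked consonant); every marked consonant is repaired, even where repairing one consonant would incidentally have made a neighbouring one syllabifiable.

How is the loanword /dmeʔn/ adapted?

Substitution: /d/ → /b/, giving /bmeʔn/.
Syllabifying with onset maximization leaves /b/, /ʔ/, /n/ stranded (no codas are permitted; onsets are limited to one consonant).
Inserting the epenthetic vowel yields /b/ → /be/, /ʔ/ → /ʔe/, /n/ → /ne/.

bemeʔene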